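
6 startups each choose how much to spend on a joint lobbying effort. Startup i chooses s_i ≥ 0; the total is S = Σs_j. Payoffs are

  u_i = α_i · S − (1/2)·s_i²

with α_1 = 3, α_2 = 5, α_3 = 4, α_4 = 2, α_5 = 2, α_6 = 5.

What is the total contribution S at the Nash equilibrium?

21

Startup i's FOC: ∂u_i/∂s_i = α_i − s_i = 0, so s_i* = α_i.
NE contributions = (3, 5, 4, 2, 2, 5); S = 21.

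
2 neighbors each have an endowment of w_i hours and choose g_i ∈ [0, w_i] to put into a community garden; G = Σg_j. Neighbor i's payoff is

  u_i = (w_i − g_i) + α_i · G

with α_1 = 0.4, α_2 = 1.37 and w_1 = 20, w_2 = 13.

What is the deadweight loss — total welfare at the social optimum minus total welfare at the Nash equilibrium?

15.4

∂u_i/∂g_i = α_i − 1, so neighbor i contributes w_i if α_i > 1, else 0.
α_i > 1 for i ∈ {2}; NE contributions (0, 13), G = 13.
W^NE = Σw_i − G^NE + (Σα_i)·G^NE = 33 + 0.77·13 = 43.01.
Planner: ∂(Σu_j)/∂g_i = Σα_j − 1 = 0.77 > 0, so everyone contributes w_i; G^SO = 33, W^SO = 33 + 0.77·33 = 58.41.
Deadweight loss = 15.4.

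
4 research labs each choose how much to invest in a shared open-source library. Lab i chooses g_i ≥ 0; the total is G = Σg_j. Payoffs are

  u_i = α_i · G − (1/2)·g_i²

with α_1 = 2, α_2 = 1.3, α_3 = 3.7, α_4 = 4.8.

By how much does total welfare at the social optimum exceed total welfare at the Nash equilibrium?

160.45

Lab i's FOC: ∂u_i/∂g_i = α_i − g_i = 0, so g_i* = α_i.
NE contributions = (2, 1.3, 3.7, 4.8); G = 11.8.
W^NE = (Σα)·G − ½Σα_i² = 11.8² − ½·42.42 = 118.03.
Planner sets g_i = Σα_j = 11.8 for every i, so G^SO = 4·11.8 = 47.2.
W^SO = (Σα)·G^SO − ½·4·(Σα)² = (4/2)·11.8² = 278.48.
Deadweight loss = W^SO − W^NE = 160.45.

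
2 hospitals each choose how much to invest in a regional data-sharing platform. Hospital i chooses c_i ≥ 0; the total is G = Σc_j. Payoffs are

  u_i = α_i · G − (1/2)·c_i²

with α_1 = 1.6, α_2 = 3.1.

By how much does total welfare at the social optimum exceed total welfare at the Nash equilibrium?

6.085

Hospital i's FOC: ∂u_i/∂c_i = α_i − c_i = 0, so c_i* = α_i.
NE contributions = (1.6, 3.1); G = 4.7.
W^NE = (Σα)·G − ½Σα_i² = 4.7² − ½·12.17 = 16.005.
Planner sets c_i = Σα_j = 4.7 for every i, so G^SO = 2·4.7 = 9.4.
W^SO = (Σα)·G^SO − ½·2·(Σα)² = (2/2)·4.7² = 22.09.
Deadweight loss = W^SO − W^NE = 6.085.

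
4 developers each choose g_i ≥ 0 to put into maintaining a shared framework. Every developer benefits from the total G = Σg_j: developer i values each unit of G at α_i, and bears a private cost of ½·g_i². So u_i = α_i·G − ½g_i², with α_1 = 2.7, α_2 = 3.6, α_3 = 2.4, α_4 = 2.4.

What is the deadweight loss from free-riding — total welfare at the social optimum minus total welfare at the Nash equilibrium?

139.095

Developer i's FOC: ∂u_i/∂g_i = α_i − g_i = 0, so g_i* = α_i.
NE contributions = (2.7, 3.6, 2.4, 2.4); G = 11.1.
W^NE = (Σα)·G − ½Σα_i² = 11.1² − ½·31.77 = 107.325.
Planner sets g_i = Σα_j = 11.1 for every i, so G^SO = 4·11.1 = 44.4.
W^SO = (Σα)·G^SO − ½·4·(Σα)² = (4/2)·11.1² = 246.42.
Deadweight loss = W^SO − W^NE = 139.095.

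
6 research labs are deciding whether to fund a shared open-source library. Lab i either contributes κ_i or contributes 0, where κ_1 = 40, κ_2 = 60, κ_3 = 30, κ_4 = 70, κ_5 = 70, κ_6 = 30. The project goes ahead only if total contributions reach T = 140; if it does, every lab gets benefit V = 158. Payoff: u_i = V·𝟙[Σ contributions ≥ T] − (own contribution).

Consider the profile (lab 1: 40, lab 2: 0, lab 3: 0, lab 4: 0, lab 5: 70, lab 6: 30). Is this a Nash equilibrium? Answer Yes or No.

Total = 140 ≥ 140: provided.
Lab 1 (pledges 40, payoff 118): dropping to 0 → total 100, payoff 0. No gain.
Lab 2 (pledges 0, payoff 158): pledging 60 → total 200, payoff 98. No gain.
Lab 3 (pledges 0, payoff 158): pledging 30 → total 170, payoff 128. No gain.
Lab 4 (pledges 0, payoff 158): pledging 70 → total 210, payoff 88. No gain.
Lab 5 (pledges 70, payoff 88): dropping to 0 → total 70, payoff 0. No gain.
Lab 6 (pledges 30, payoff 128): dropping to 0 → total 110, payoff 0. No gain.

Yes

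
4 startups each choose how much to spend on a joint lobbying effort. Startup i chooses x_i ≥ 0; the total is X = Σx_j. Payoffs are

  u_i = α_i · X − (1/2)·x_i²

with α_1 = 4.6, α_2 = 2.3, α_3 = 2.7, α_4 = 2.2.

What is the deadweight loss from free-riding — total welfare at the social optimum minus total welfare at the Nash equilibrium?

158.53

Startup i's FOC: ∂u_i/∂x_i = α_i − x_i = 0, so x_i* = α_i.
NE contributions = (4.6, 2.3, 2.7, 2.2); X = 11.8.
W^NE = (Σα)·X − ½Σα_i² = 11.8² − ½·38.58 = 119.95.
Planner sets x_i = Σα_j = 11.8 for every i, so X^SO = 4·11.8 = 47.2.
W^SO = (Σα)·X^SO − ½·4·(Σα)² = (4/2)·11.8² = 278.48.
Deadweight loss = W^SO − W^NE = 158.53.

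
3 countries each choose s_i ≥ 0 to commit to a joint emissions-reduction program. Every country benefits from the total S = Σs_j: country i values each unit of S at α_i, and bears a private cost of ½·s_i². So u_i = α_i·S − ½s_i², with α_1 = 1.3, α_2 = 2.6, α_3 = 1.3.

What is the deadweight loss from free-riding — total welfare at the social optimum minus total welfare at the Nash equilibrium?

Country i's FOC: ∂u_i/∂s_i = α_i − s_i = 0, so s_i* = α_i.
NE contributions = (1.3, 2.6, 1.3); S = 5.2.
W^NE = (Σα)·S − ½Σα_i² = 5.2² − ½·10.14 = 21.97.
Planner sets s_i = Σα_j = 5.2 for every i, so S^SO = 3·5.2 = 15.6.
W^SO = (Σα)·S^SO − ½·3·(Σα)² = (3/2)·5.2² = 40.56.
Deadweight loss = W^SO − W^NE = 18.59.

18.59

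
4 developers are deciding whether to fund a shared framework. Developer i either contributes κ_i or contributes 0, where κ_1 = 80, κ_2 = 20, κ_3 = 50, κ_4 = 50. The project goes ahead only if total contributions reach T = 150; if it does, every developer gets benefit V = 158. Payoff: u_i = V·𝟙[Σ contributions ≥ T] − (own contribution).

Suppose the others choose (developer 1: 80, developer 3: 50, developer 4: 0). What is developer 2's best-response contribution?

20

Others' total = 130. Contributing 20 brings total to 150 ≥ 150: gain V − κ_2 = 138.
Best response: 20.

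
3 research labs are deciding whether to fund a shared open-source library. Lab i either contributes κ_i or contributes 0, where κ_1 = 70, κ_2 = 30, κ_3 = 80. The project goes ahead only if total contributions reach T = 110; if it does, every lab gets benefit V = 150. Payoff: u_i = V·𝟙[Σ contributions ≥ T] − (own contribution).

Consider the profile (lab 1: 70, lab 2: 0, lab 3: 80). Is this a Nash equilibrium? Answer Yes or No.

Yes

Total = 150 ≥ 110: provided.
Lab 1 (pledges 70, payoff 80): dropping to 0 → total 80, payoff 0. No gain.
Lab 2 (pledges 0, payoff 150): pledging 30 → total 180, payoff 120. No gain.
Lab 3 (pledges 80, payoff 70): dropping to 0 → total 70, payoff 0. No gain.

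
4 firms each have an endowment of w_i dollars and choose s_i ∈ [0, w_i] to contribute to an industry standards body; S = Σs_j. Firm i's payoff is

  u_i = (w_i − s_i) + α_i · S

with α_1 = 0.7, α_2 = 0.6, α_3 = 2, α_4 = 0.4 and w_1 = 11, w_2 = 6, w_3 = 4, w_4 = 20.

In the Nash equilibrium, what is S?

4

∂u_i/∂s_i = α_i − 1, so firm i contributes w_i if α_i > 1, else 0.
α_i > 1 for i ∈ {3}; NE contributions (0, 0, 4, 0), S = 4.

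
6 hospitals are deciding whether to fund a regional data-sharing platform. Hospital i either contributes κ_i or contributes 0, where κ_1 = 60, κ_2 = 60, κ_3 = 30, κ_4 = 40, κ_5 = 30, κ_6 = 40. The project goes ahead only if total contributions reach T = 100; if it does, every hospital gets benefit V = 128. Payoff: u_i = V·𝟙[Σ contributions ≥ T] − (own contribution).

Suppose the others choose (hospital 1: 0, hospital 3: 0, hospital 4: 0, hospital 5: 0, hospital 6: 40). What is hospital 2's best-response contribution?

60

Others' total = 40. Contributing 60 brings total to 100 ≥ 100: gain V − κ_2 = 68.
Best response: 60.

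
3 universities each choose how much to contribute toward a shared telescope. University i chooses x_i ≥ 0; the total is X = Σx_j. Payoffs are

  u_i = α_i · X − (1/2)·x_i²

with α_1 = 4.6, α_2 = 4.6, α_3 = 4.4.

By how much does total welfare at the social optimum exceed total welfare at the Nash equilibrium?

University i's FOC: ∂u_i/∂x_i = α_i − x_i = 0, so x_i* = α_i.
NE contributions = (4.6, 4.6, 4.4); X = 13.6.
W^NE = (Σα)·X − ½Σα_i² = 13.6² − ½·61.68 = 154.12.
Planner sets x_i = Σα_j = 13.6 for every i, so X^SO = 3·13.6 = 40.8.
W^SO = (Σα)·X^SO − ½·3·(Σα)² = (3/2)·13.6² = 277.44.
Deadweight loss = W^SO − W^NE = 123.32.

123.32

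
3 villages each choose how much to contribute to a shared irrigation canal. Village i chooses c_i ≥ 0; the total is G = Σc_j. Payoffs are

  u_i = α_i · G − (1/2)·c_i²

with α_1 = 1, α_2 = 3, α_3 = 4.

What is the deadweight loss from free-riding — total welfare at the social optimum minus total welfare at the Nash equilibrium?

Village i's FOC: ∂u_i/∂c_i = α_i − c_i = 0, so c_i* = α_i.
NE contributions = (1, 3, 4); G = 8.
W^NE = (Σα)·G − ½Σα_i² = 8² − ½·26 = 51.
Planner sets c_i = Σα_j = 8 for every i, so G^SO = 3·8 = 24.
W^SO = (Σα)·G^SO − ½·3·(Σα)² = (3/2)·8² = 96.
Deadweight loss = W^SO − W^NE = 45.

45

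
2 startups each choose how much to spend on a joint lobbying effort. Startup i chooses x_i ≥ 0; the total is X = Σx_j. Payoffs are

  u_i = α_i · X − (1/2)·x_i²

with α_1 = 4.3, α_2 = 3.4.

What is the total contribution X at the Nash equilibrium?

7.7

Startup i's FOC: ∂u_i/∂x_i = α_i − x_i = 0, so x_i* = α_i.
NE contributions = (4.3, 3.4); X = 7.7.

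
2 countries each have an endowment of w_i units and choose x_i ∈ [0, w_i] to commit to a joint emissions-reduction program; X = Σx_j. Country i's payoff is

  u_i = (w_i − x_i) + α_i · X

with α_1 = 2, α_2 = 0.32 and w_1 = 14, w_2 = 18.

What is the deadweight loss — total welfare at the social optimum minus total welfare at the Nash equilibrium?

∂u_i/∂x_i = α_i − 1, so country i contributes w_i if α_i > 1, else 0.
α_i > 1 for i ∈ {1}; NE contributions (14, 0), X = 14.
W^NE = Σw_i − X^NE + (Σα_i)·X^NE = 32 + 1.32·14 = 50.48.
Planner: ∂(Σu_j)/∂x_i = Σα_j − 1 = 1.32 > 0, so everyone contributes w_i; X^SO = 32, W^SO = 32 + 1.32·32 = 74.24.
Deadweight loss = 23.76.

23.76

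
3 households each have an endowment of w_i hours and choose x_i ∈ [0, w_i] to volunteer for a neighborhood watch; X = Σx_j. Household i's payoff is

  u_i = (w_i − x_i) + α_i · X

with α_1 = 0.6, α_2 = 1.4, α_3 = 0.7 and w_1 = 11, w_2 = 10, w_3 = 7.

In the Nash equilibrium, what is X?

10

∂u_i/∂x_i = α_i − 1, so household i contributes w_i if α_i > 1, else 0.
α_i > 1 for i ∈ {2}; NE contributions (0, 10, 0), X = 10.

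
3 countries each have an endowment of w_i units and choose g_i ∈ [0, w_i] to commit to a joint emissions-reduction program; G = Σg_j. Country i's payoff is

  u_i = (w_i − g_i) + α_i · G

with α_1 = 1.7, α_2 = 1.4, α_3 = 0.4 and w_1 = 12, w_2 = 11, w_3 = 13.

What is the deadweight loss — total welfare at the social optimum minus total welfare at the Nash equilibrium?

32.5

∂u_i/∂g_i = α_i − 1, so country i contributes w_i if α_i > 1, else 0.
α_i > 1 for i ∈ {1, 2}; NE contributions (12, 11, 0), G = 23.
W^NE = Σw_i − G^NE + (Σα_i)·G^NE = 36 + 2.5·23 = 93.5.
Planner: ∂(Σu_j)/∂g_i = Σα_j − 1 = 2.5 > 0, so everyone contributes w_i; G^SO = 36, W^SO = 36 + 2.5·36 = 126.
Deadweight loss = 32.5.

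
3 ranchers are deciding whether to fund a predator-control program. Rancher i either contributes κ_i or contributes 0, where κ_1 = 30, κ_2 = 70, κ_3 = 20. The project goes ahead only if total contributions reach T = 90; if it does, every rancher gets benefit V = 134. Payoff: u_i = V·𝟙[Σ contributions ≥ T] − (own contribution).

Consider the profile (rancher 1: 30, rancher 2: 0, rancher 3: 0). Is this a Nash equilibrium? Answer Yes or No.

Total = 30 < 90: not provided.
Rancher 1 (pledges 30, payoff -30): dropping to 0 → total 0, payoff 0. Profitable deviation.

No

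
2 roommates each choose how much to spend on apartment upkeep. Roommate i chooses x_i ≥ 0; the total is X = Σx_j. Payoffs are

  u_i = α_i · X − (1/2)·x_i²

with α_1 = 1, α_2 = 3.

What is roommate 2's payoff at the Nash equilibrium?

Roommate i's FOC: ∂u_i/∂x_i = α_i − x_i = 0, so x_i* = α_i.
NE contributions = (1, 3); X = 4.
u_2 = α_2·X − ½·(x_2)² = 3·4 − ½·3² = 7.5.

7.5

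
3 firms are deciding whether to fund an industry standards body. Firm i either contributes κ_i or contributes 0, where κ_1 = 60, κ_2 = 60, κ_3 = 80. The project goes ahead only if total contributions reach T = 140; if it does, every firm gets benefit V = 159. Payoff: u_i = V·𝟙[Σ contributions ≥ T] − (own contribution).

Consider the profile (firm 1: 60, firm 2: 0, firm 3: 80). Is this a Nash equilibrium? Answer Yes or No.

Total = 140 ≥ 140: provided.
Firm 1 (pledges 60, payoff 99): dropping to 0 → total 80, payoff 0. No gain.
Firm 2 (pledges 0, payoff 159): pledging 60 → total 200, payoff 99. No gain.
Firm 3 (pledges 80, payoff 79): dropping to 0 → total 60, payoff 0. No gain.

Yes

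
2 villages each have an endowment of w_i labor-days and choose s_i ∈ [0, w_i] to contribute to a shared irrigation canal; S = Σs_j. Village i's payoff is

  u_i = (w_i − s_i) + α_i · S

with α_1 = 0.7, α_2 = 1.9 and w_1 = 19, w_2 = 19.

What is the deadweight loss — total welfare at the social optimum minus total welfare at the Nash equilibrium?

30.4

∂u_i/∂s_i = α_i − 1, so village i contributes w_i if α_i > 1, else 0.
α_i > 1 for i ∈ {2}; NE contributions (0, 19), S = 19.
W^NE = Σw_i − S^NE + (Σα_i)·S^NE = 38 + 1.6·19 = 68.4.
Planner: ∂(Σu_j)/∂s_i = Σα_j − 1 = 1.6 > 0, so everyone contributes w_i; S^SO = 38, W^SO = 38 + 1.6·38 = 98.8.
Deadweight loss = 30.4.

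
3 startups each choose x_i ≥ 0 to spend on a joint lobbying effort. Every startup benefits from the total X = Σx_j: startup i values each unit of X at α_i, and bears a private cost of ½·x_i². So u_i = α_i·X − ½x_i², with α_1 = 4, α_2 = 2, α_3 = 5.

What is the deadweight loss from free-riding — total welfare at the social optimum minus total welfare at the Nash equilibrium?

Startup i's FOC: ∂u_i/∂x_i = α_i − x_i = 0, so x_i* = α_i.
NE contributions = (4, 2, 5); X = 11.
W^NE = (Σα)·X − ½Σα_i² = 11² − ½·45 = 98.5.
Planner sets x_i = Σα_j = 11 for every i, so X^SO = 3·11 = 33.
W^SO = (Σα)·X^SO − ½·3·(Σα)² = (3/2)·11² = 181.5.
Deadweight loss = W^SO − W^NE = 83.

83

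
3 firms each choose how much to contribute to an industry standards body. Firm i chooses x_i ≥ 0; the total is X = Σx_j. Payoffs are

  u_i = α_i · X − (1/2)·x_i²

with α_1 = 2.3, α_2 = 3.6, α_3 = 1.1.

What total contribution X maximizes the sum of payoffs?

Planner FOC: ∂(Σu_j)/∂x_i = (Σα_j) − x_i = 0, so x_i^SO = Σα_j = 7 for every i; X^SO = 21.

21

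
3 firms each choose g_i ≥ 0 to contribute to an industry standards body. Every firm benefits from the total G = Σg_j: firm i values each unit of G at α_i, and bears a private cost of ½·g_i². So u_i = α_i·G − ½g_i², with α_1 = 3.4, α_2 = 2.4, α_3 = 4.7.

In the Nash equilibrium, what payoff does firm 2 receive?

22.32

Firm i's FOC: ∂u_i/∂g_i = α_i − g_i = 0, so g_i* = α_i.
NE contributions = (3.4, 2.4, 4.7); G = 10.5.
u_2 = α_2·G − ½·(g_2)² = 2.4·10.5 − ½·2.4² = 22.32.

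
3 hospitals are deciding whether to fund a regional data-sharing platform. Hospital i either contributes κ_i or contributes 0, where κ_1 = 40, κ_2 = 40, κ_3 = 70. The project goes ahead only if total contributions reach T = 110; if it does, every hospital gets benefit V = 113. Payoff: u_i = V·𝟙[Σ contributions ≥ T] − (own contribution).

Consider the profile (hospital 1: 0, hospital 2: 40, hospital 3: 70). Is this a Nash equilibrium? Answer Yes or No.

Total = 110 ≥ 110: provided.
Hospital 1 (pledges 0, payoff 113): pledging 40 → total 150, payoff 73. No gain.
Hospital 2 (pledges 40, payoff 73): dropping to 0 → total 70, payoff 0. No gain.
Hospital 3 (pledges 70, payoff 43): dropping to 0 → total 40, payoff 0. No gain.

Yes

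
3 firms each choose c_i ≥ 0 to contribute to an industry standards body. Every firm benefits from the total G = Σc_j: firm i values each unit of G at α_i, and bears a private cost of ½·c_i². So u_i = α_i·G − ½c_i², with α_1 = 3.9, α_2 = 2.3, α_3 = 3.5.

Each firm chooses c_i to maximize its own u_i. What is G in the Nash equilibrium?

Firm i's FOC: ∂u_i/∂c_i = α_i − c_i = 0, so c_i* = α_i.
NE contributions = (3.9, 2.3, 3.5); G = 9.7.

9.7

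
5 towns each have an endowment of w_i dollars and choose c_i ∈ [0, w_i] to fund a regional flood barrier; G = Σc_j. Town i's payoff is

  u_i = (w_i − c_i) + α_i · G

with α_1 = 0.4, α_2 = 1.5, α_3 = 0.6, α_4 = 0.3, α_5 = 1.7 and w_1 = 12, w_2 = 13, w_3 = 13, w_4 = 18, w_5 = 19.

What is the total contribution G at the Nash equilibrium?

32

∂u_i/∂c_i = α_i − 1, so town i contributes w_i if α_i > 1, else 0.
α_i > 1 for i ∈ {2, 5}; NE contributions (0, 13, 0, 0, 19), G = 32.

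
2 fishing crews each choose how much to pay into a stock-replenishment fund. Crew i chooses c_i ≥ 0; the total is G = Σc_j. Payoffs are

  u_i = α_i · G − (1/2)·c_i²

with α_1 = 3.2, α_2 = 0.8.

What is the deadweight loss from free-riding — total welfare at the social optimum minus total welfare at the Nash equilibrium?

5.44

Crew i's FOC: ∂u_i/∂c_i = α_i − c_i = 0, so c_i* = α_i.
NE contributions = (3.2, 0.8); G = 4.
W^NE = (Σα)·G − ½Σα_i² = 4² − ½·10.88 = 10.56.
Planner sets c_i = Σα_j = 4 for every i, so G^SO = 2·4 = 8.
W^SO = (Σα)·G^SO − ½·2·(Σα)² = (2/2)·4² = 16.
Deadweight loss = W^SO − W^NE = 5.44.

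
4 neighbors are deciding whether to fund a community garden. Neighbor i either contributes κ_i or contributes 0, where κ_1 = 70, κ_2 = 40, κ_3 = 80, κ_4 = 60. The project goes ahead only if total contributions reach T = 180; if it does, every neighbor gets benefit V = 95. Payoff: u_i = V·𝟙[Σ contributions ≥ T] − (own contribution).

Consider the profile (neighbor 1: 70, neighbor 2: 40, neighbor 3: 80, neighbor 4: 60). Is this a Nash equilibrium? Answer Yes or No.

Total = 250 ≥ 180: provided.
Neighbor 1 (pledges 70, payoff 25): dropping to 0 → total 180, payoff 95. Profitable deviation.

No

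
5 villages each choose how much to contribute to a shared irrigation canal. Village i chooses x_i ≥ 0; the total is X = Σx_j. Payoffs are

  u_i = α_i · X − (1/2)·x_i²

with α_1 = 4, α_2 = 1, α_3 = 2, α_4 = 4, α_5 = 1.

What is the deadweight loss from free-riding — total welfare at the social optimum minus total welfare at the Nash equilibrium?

235

Village i's FOC: ∂u_i/∂x_i = α_i − x_i = 0, so x_i* = α_i.
NE contributions = (4, 1, 2, 4, 1); X = 12.
W^NE = (Σα)·X − ½Σα_i² = 12² − ½·38 = 125.
Planner sets x_i = Σα_j = 12 for every i, so X^SO = 5·12 = 60.
W^SO = (Σα)·X^SO − ½·5·(Σα)² = (5/2)·12² = 360.
Deadweight loss = W^SO − W^NE = 235.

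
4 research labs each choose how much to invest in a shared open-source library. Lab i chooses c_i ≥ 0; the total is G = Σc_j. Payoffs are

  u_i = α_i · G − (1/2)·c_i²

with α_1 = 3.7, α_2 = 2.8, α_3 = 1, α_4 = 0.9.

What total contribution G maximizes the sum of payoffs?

Planner FOC: ∂(Σu_j)/∂c_i = (Σα_j) − c_i = 0, so c_i^SO = Σα_j = 8.4 for every i; G^SO = 33.6.

33.6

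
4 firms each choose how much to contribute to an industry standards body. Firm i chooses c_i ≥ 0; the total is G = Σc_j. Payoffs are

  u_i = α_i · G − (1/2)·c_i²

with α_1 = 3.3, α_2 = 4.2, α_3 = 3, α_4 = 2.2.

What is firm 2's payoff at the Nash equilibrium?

44.52

Firm i's FOC: ∂u_i/∂c_i = α_i − c_i = 0, so c_i* = α_i.
NE contributions = (3.3, 4.2, 3, 2.2); G = 12.7.
u_2 = α_2·G − ½·(c_2)² = 4.2·12.7 − ½·4.2² = 44.52.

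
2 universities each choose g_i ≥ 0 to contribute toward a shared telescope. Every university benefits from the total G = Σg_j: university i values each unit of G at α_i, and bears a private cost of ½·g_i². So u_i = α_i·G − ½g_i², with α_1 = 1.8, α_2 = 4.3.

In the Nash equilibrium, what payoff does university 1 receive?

University i's FOC: ∂u_i/∂g_i = α_i − g_i = 0, so g_i* = α_i.
NE contributions = (1.8, 4.3); G = 6.1.
u_1 = α_1·G − ½·(g_1)² = 1.8·6.1 − ½·1.8² = 9.36.

9.36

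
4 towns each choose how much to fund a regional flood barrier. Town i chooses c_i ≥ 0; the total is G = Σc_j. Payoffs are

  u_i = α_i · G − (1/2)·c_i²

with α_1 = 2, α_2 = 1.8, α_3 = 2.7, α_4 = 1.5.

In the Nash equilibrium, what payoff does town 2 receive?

12.78

Town i's FOC: ∂u_i/∂c_i = α_i − c_i = 0, so c_i* = α_i.
NE contributions = (2, 1.8, 2.7, 1.5); G = 8.
u_2 = α_2·G − ½·(c_2)² = 1.8·8 − ½·1.8² = 12.78.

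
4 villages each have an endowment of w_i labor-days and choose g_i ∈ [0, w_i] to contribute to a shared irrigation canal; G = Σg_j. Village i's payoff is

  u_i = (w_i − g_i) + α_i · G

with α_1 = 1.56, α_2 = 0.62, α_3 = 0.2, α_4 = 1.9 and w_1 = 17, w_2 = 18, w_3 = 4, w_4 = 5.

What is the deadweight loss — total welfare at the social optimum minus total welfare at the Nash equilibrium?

∂u_i/∂g_i = α_i − 1, so village i contributes w_i if α_i > 1, else 0.
α_i > 1 for i ∈ {1, 4}; NE contributions (17, 0, 0, 5), G = 22.
W^NE = Σw_i − G^NE + (Σα_i)·G^NE = 44 + 3.28·22 = 116.16.
Planner: ∂(Σu_j)/∂g_i = Σα_j − 1 = 3.28 > 0, so everyone contributes w_i; G^SO = 44, W^SO = 44 + 3.28·44 = 188.32.
Deadweight loss = 72.16.

72.16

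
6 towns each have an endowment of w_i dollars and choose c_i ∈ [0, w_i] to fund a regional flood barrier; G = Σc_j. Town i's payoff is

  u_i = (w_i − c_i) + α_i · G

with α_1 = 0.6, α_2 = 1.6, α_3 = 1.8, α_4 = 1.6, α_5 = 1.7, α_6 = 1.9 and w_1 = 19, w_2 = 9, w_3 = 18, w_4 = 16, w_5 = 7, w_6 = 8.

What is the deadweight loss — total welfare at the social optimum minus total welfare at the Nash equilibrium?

155.8

∂u_i/∂c_i = α_i − 1, so town i contributes w_i if α_i > 1, else 0.
α_i > 1 for i ∈ {2, 3, 4, 5, 6}; NE contributions (0, 9, 18, 16, 7, 8), G = 58.
W^NE = Σw_i − G^NE + (Σα_i)·G^NE = 77 + 8.2·58 = 552.6.
Planner: ∂(Σu_j)/∂c_i = Σα_j − 1 = 8.2 > 0, so everyone contributes w_i; G^SO = 77, W^SO = 77 + 8.2·77 = 708.4.
Deadweight loss = 155.8.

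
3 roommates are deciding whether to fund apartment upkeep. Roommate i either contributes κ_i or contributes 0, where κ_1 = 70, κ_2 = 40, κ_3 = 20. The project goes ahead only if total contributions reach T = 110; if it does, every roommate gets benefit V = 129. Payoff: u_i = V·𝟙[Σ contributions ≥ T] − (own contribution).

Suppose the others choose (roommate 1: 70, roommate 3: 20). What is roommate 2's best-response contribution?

Others' total = 90. Contributing 40 brings total to 130 ≥ 110: gain V − κ_2 = 89.
Best response: 40.

40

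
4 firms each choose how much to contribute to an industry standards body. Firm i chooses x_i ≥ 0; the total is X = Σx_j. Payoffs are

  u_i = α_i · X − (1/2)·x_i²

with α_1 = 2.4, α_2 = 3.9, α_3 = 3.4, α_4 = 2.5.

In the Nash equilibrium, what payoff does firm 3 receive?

Firm i's FOC: ∂u_i/∂x_i = α_i − x_i = 0, so x_i* = α_i.
NE contributions = (2.4, 3.9, 3.4, 2.5); X = 12.2.
u_3 = α_3·X − ½·(x_3)² = 3.4·12.2 − ½·3.4² = 35.7.

35.7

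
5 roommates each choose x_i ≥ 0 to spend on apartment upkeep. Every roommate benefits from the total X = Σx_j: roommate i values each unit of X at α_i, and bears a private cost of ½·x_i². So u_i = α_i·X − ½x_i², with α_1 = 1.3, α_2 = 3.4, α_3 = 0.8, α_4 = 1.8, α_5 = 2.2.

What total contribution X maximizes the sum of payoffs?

47.5

Planner FOC: ∂(Σu_j)/∂x_i = (Σα_j) − x_i = 0, so x_i^SO = Σα_j = 9.5 for every i; X^SO = 47.5.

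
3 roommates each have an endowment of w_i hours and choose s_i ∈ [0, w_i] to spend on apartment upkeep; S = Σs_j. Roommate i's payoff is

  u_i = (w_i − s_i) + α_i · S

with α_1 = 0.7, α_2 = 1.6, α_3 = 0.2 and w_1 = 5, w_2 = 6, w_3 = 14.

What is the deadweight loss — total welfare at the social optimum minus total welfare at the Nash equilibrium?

28.5

∂u_i/∂s_i = α_i − 1, so roommate i contributes w_i if α_i > 1, else 0.
α_i > 1 for i ∈ {2}; NE contributions (0, 6, 0), S = 6.
W^NE = Σw_i − S^NE + (Σα_i)·S^NE = 25 + 1.5·6 = 34.
Planner: ∂(Σu_j)/∂s_i = Σα_j − 1 = 1.5 > 0, so everyone contributes w_i; S^SO = 25, W^SO = 25 + 1.5·25 = 62.5.
Deadweight loss = 28.5.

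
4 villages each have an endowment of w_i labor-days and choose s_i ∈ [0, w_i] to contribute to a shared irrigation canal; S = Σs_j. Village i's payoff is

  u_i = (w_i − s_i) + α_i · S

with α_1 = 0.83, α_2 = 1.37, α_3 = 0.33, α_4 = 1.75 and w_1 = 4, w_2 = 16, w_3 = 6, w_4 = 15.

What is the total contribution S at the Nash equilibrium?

∂u_i/∂s_i = α_i − 1, so village i contributes w_i if α_i > 1, else 0.
α_i > 1 for i ∈ {2, 4}; NE contributions (0, 16, 0, 15), S = 31.

31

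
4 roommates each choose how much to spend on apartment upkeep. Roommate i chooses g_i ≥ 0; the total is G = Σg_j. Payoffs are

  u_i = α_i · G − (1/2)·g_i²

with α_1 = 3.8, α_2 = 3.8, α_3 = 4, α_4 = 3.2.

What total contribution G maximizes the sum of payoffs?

Planner FOC: ∂(Σu_j)/∂g_i = (Σα_j) − g_i = 0, so g_i^SO = Σα_j = 14.8 for every i; G^SO = 59.2.

59.2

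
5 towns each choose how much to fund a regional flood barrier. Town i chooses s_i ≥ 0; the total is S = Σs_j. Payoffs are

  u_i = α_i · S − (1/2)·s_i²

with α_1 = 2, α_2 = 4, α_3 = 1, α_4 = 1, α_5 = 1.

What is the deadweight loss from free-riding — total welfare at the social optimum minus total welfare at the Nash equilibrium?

Town i's FOC: ∂u_i/∂s_i = α_i − s_i = 0, so s_i* = α_i.
NE contributions = (2, 4, 1, 1, 1); S = 9.
W^NE = (Σα)·S − ½Σα_i² = 9² − ½·23 = 69.5.
Planner sets s_i = Σα_j = 9 for every i, so S^SO = 5·9 = 45.
W^SO = (Σα)·S^SO − ½·5·(Σα)² = (5/2)·9² = 202.5.
Deadweight loss = W^SO − W^NE = 133.

133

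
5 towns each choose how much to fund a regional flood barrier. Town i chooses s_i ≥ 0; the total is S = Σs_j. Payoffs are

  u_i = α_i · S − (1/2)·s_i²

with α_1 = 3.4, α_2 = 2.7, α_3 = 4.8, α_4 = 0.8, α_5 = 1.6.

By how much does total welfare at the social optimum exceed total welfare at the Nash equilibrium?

Town i's FOC: ∂u_i/∂s_i = α_i − s_i = 0, so s_i* = α_i.
NE contributions = (3.4, 2.7, 4.8, 0.8, 1.6); S = 13.3.
W^NE = (Σα)·S − ½Σα_i² = 13.3² − ½·45.09 = 154.345.
Planner sets s_i = Σα_j = 13.3 for every i, so S^SO = 5·13.3 = 66.5.
W^SO = (Σα)·S^SO − ½·5·(Σα)² = (5/2)·13.3² = 442.225.
Deadweight loss = W^SO − W^NE = 287.88.

287.88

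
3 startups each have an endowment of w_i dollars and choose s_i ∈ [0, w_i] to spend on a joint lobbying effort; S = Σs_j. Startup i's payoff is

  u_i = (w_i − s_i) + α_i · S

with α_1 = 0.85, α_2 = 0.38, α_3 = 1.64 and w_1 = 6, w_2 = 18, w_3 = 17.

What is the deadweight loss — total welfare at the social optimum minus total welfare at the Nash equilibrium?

∂u_i/∂s_i = α_i − 1, so startup i contributes w_i if α_i > 1, else 0.
α_i > 1 for i ∈ {3}; NE contributions (0, 0, 17), S = 17.
W^NE = Σw_i − S^NE + (Σα_i)·S^NE = 41 + 1.87·17 = 72.79.
Planner: ∂(Σu_j)/∂s_i = Σα_j − 1 = 1.87 > 0, so everyone contributes w_i; S^SO = 41, W^SO = 41 + 1.87·41 = 117.67.
Deadweight loss = 44.88.

44.88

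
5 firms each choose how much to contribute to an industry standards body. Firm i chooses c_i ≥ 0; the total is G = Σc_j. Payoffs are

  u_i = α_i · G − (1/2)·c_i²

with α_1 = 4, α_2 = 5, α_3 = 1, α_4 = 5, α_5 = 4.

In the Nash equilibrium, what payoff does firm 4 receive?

82.5

Firm i's FOC: ∂u_i/∂c_i = α_i − c_i = 0, so c_i* = α_i.
NE contributions = (4, 5, 1, 5, 4); G = 19.
u_4 = α_4·G − ½·(c_4)² = 5·19 − ½·5² = 82.5.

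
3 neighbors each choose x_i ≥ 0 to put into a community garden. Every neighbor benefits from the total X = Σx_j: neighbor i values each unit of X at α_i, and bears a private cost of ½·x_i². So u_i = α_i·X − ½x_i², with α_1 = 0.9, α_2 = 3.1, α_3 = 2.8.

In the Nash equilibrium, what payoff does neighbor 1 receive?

5.715

Neighbor i's FOC: ∂u_i/∂x_i = α_i − x_i = 0, so x_i* = α_i.
NE contributions = (0.9, 3.1, 2.8); X = 6.8.
u_1 = α_1·X − ½·(x_1)² = 0.9·6.8 − ½·0.9² = 5.715.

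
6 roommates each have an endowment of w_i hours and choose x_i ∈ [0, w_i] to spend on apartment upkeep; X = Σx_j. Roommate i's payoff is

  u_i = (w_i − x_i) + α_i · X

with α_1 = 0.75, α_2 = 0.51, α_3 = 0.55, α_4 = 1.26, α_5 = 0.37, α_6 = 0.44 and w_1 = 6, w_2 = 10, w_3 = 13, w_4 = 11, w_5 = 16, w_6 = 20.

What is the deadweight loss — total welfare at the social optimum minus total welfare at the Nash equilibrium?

∂u_i/∂x_i = α_i − 1, so roommate i contributes w_i if α_i > 1, else 0.
α_i > 1 for i ∈ {4}; NE contributions (0, 0, 0, 11, 0, 0), X = 11.
W^NE = Σw_i − X^NE + (Σα_i)·X^NE = 76 + 2.88·11 = 107.68.
Planner: ∂(Σu_j)/∂x_i = Σα_j − 1 = 2.88 > 0, so everyone contributes w_i; X^SO = 76, W^SO = 76 + 2.88·76 = 294.88.
Deadweight loss = 187.2.

187.2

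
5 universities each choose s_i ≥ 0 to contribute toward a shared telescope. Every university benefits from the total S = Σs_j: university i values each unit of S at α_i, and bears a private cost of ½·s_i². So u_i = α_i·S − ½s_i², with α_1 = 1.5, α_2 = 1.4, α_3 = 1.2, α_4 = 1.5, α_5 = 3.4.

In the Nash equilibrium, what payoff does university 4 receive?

12.375

University i's FOC: ∂u_i/∂s_i = α_i − s_i = 0, so s_i* = α_i.
NE contributions = (1.5, 1.4, 1.2, 1.5, 3.4); S = 9.
u_4 = α_4·S − ½·(s_4)² = 1.5·9 − ½·1.5² = 12.375.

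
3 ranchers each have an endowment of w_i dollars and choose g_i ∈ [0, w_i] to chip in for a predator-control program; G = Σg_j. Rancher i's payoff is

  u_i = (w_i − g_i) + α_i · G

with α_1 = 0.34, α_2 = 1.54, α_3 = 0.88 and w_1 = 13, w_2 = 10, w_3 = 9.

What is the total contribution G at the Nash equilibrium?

10

∂u_i/∂g_i = α_i − 1, so rancher i contributes w_i if α_i > 1, else 0.
α_i > 1 for i ∈ {2}; NE contributions (0, 10, 0), G = 10.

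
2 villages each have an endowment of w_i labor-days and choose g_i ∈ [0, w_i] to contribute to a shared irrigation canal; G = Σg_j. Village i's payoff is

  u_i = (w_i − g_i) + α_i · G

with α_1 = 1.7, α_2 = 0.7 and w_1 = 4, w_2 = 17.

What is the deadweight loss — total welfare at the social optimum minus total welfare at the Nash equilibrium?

∂u_i/∂g_i = α_i − 1, so village i contributes w_i if α_i > 1, else 0.
α_i > 1 for i ∈ {1}; NE contributions (4, 0), G = 4.
W^NE = Σw_i − G^NE + (Σα_i)·G^NE = 21 + 1.4·4 = 26.6.
Planner: ∂(Σu_j)/∂g_i = Σα_j − 1 = 1.4 > 0, so everyone contributes w_i; G^SO = 21, W^SO = 21 + 1.4·21 = 50.4.
Deadweight loss = 23.8.

23.8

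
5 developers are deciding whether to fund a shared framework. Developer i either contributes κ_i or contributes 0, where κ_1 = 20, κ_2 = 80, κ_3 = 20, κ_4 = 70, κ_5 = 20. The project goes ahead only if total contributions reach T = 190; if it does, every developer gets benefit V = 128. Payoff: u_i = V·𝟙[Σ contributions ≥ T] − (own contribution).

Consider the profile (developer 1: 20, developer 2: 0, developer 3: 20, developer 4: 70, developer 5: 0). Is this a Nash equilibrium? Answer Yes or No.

Total = 110 < 190: not provided.
Developer 1 (pledges 20, payoff -20): dropping to 0 → total 90, payoff 0. Profitable deviation.

No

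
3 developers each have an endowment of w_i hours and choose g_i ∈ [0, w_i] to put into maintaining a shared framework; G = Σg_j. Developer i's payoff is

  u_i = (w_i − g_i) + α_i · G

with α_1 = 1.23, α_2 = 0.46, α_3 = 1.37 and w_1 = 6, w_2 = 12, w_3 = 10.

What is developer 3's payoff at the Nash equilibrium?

∂u_i/∂g_i = α_i − 1, so developer i contributes w_i if α_i > 1, else 0.
α_i > 1 for i ∈ {1, 3}; NE contributions (6, 0, 10), G = 16.
u_3 = (10 − 10) + 1.37·16 = 21.92.

21.92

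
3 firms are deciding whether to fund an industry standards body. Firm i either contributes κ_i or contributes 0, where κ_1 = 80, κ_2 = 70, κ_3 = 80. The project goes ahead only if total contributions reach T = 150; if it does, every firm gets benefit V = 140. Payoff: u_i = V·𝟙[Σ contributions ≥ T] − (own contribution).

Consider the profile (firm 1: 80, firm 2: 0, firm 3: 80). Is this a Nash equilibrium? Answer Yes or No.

Total = 160 ≥ 150: provided.
Firm 1 (pledges 80, payoff 60): dropping to 0 → total 80, payoff 0. No gain.
Firm 2 (pledges 0, payoff 140): pledging 70 → total 230, payoff 70. No gain.
Firm 3 (pledges 80, payoff 60): dropping to 0 → total 80, payoff 0. No gain.

Yes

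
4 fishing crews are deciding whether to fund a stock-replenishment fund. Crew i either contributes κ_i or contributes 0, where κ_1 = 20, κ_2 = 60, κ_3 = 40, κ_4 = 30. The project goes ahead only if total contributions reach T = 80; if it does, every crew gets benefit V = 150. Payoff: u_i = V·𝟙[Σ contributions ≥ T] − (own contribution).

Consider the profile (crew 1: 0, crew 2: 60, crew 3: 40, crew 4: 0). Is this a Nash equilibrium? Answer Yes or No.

Yes

Total = 100 ≥ 80: provided.
Crew 1 (pledges 0, payoff 150): pledging 20 → total 120, payoff 130. No gain.
Crew 2 (pledges 60, payoff 90): dropping to 0 → total 40, payoff 0. No gain.
Crew 3 (pledges 40, payoff 110): dropping to 0 → total 60, payoff 0. No gain.
Crew 4 (pledges 0, payoff 150): pledging 30 → total 130, payoff 120. No gain.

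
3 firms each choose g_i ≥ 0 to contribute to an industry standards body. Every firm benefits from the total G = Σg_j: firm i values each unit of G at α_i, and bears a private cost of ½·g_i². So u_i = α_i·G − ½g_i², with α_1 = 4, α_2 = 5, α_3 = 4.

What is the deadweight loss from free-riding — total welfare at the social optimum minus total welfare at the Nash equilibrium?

113

Firm i's FOC: ∂u_i/∂g_i = α_i − g_i = 0, so g_i* = α_i.
NE contributions = (4, 5, 4); G = 13.
W^NE = (Σα)·G − ½Σα_i² = 13² − ½·57 = 140.5.
Planner sets g_i = Σα_j = 13 for every i, so G^SO = 3·13 = 39.
W^SO = (Σα)·G^SO − ½·3·(Σα)² = (3/2)·13² = 253.5.
Deadweight loss = W^SO − W^NE = 113.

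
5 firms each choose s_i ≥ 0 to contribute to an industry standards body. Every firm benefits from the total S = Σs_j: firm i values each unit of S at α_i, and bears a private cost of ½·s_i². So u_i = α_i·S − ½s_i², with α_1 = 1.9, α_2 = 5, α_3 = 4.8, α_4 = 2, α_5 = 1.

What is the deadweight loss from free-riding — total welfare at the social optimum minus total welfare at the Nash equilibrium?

352.46

Firm i's FOC: ∂u_i/∂s_i = α_i − s_i = 0, so s_i* = α_i.
NE contributions = (1.9, 5, 4.8, 2, 1); S = 14.7.
W^NE = (Σα)·S − ½Σα_i² = 14.7² − ½·56.65 = 187.765.
Planner sets s_i = Σα_j = 14.7 for every i, so S^SO = 5·14.7 = 73.5.
W^SO = (Σα)·S^SO − ½·5·(Σα)² = (5/2)·14.7² = 540.225.
Deadweight loss = W^SO − W^NE = 352.46.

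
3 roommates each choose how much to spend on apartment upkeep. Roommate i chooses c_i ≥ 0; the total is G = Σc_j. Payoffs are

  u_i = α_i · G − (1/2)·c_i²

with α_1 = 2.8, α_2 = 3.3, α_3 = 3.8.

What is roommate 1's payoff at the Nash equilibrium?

23.8

Roommate i's FOC: ∂u_i/∂c_i = α_i − c_i = 0, so c_i* = α_i.
NE contributions = (2.8, 3.3, 3.8); G = 9.9.
u_1 = α_1·G − ½·(c_1)² = 2.8·9.9 − ½·2.8² = 23.8.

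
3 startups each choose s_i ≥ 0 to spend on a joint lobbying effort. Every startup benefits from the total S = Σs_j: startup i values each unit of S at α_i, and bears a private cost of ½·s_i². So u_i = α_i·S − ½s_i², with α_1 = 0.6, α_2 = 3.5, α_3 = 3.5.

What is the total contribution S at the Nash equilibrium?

7.6

Startup i's FOC: ∂u_i/∂s_i = α_i − s_i = 0, so s_i* = α_i.
NE contributions = (0.6, 3.5, 3.5); S = 7.6.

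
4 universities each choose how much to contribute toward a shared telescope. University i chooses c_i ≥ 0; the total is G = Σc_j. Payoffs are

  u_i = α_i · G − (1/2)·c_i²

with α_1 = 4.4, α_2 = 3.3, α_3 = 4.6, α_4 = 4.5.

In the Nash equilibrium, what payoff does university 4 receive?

University i's FOC: ∂u_i/∂c_i = α_i − c_i = 0, so c_i* = α_i.
NE contributions = (4.4, 3.3, 4.6, 4.5); G = 16.8.
u_4 = α_4·G − ½·(c_4)² = 4.5·16.8 − ½·4.5² = 65.475.

65.475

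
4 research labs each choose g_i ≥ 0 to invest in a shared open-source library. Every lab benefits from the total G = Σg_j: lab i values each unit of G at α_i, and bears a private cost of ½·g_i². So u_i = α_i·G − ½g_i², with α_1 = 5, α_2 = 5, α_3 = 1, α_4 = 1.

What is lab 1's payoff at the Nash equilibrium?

47.5

Lab i's FOC: ∂u_i/∂g_i = α_i − g_i = 0, so g_i* = α_i.
NE contributions = (5, 5, 1, 1); G = 12.
u_1 = α_1·G − ½·(g_1)² = 5·12 − ½·5² = 47.5.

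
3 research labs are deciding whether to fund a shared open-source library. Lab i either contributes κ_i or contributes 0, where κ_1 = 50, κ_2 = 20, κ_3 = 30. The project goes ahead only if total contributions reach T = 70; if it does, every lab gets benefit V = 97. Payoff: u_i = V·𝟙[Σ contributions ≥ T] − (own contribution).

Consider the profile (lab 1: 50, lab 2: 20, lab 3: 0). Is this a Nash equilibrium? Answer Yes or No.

Total = 70 ≥ 70: provided.
Lab 1 (pledges 50, payoff 47): dropping to 0 → total 20, payoff 0. No gain.
Lab 2 (pledges 20, payoff 77): dropping to 0 → total 50, payoff 0. No gain.
Lab 3 (pledges 0, payoff 97): pledging 30 → total 100, payoff 67. No gain.

Yes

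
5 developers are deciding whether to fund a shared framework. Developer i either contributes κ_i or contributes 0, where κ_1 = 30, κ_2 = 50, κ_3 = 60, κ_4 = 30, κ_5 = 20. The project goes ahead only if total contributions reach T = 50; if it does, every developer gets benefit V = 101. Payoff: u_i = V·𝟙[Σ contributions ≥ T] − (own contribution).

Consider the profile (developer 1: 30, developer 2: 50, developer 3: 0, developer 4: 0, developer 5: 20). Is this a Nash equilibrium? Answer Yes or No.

Total = 100 ≥ 50: provided.
Developer 1 (pledges 30, payoff 71): dropping to 0 → total 70, payoff 101. Profitable deviation.

No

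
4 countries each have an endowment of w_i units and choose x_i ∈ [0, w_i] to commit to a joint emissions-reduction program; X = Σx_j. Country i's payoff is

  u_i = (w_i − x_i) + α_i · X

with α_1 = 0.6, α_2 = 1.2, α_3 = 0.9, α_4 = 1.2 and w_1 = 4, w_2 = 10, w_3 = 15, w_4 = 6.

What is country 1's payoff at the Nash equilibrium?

13.6

∂u_i/∂x_i = α_i − 1, so country i contributes w_i if α_i > 1, else 0.
α_i > 1 for i ∈ {2, 4}; NE contributions (0, 10, 0, 6), X = 16.
u_1 = (4 − 0) + 0.6·16 = 13.6.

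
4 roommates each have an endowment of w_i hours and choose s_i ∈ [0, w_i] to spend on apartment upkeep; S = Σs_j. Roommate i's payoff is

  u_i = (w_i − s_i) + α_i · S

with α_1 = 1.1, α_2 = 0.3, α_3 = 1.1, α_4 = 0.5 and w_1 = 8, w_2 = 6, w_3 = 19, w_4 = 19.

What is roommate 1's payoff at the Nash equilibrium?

29.7

∂u_i/∂s_i = α_i − 1, so roommate i contributes w_i if α_i > 1, else 0.
α_i > 1 for i ∈ {1, 3}; NE contributions (8, 0, 19, 0), S = 27.
u_1 = (8 − 8) + 1.1·27 = 29.7.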